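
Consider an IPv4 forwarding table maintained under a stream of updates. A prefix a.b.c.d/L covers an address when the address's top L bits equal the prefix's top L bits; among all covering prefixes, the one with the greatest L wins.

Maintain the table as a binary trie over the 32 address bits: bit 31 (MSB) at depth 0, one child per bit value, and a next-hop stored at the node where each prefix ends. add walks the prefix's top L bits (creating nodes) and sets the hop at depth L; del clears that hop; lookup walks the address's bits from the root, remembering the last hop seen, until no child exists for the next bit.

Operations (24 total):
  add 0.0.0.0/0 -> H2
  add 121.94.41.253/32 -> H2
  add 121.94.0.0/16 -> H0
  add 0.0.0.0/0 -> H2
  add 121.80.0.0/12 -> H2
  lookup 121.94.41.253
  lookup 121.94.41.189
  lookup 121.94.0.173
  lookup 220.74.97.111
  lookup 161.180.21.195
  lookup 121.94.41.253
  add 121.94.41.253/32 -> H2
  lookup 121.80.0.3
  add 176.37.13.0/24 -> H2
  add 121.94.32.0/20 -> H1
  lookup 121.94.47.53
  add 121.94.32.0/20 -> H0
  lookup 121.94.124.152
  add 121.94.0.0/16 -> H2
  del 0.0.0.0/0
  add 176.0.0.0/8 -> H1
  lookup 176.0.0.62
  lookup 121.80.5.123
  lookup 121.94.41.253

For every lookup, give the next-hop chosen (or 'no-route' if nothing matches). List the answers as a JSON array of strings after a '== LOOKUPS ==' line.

Trace:
  + 0.0.0.0/0 (H2) depth=0
  + 121.94.41.253/32 (H2) depth=32
  + 121.94.0.0/16 (H0) depth=16
  + 0.0.0.0/0 (H2) depth=0
  + 121.80.0.0/12 (H2) depth=12
  ? 121.94.41.253  path d0:H2→d1:-→d2:-→d3:-→d4:-→d5:-→d6:-→d7:-→d8:-→d9:-→d10:-→d11:-→d12:H2→d13:-→d14:-→d15:-→d16:H0→d17:-→d18:-→d19:-→d20:-→d21:-→d22:-→d23:-→d24:-→d25:-→d26:-→d27:-→d28:-→d29:-→d30:-→d31:-→d32:H2  best=H2
  ? 121.94.41.189  path d0:H2→d1:-→d2:-→d3:-→d4:-→d5:-→d6:-→d7:-→d8:-→d9:-→d10:-→d11:-→d12:H2→d13:-→d14:-→d15:-→d16:H0→d17:-→d18:-→d19:-→d20:-→d21:-→d22:-→d23:-→d24:-→d25:-  best=H0
  ? 121.94.0.173  path d0:H2→d1:-→d2:-→d3:-→d4:-→d5:-→d6:-→d7:-→d8:-→d9:-→d10:-→d11:-→d12:H2→d13:-→d14:-→d15:-→d16:H0→d17:-→d18:-  best=H0
  ? 220.74.97.111  path d0:H2  best=H2
  ? 161.180.21.195  path d0:H2  best=H2
  ? 121.94.41.253  path d0:H2→d1:-→d2:-→d3:-→d4:-→d5:-→d6:-→d7:-→d8:-→d9:-→d10:-→d11:-→d12:H2→d13:-→d14:-→d15:-→d16:H0→d17:-→d18:-→d19:-→d20:-→d21:-→d22:-→d23:-→d24:-→d25:-→d26:-→d27:-→d28:-→d29:-→d30:-→d31:-→d32:H2  best=H2
  + 121.94.41.253/32 (H2) depth=32
  ? 121.80.0.3  path d0:H2→d1:-→d2:-→d3:-→d4:-→d5:-→d6:-→d7:-→d8:-→d9:-→d10:-→d11:-→d12:H2  best=H2
  + 176.37.13.0/24 (H2) depth=24
  + 121.94.32.0/20 (H1) depth=20
  ? 121.94.47.53  path d0:H2→d1:-→d2:-→d3:-→d4:-→d5:-→d6:-→d7:-→d8:-→d9:-→d10:-→d11:-→d12:H2→d13:-→d14:-→d15:-→d16:H0→d17:-→d18:-→d19:-→d20:H1→d21:-  best=H1
  + 121.94.32.0/20 (H0) depth=20
  ? 121.94.124.152  path d0:H2→d1:-→d2:-→d3:-→d4:-→d5:-→d6:-→d7:-→d8:-→d9:-→d10:-→d11:-→d12:H2→d13:-→d14:-→d15:-→d16:H0→d17:-  best=H0
  + 121.94.0.0/16 (H2) depth=16
  - 0.0.0.0/0 clear@0
  + 176.0.0.0/8 (H1) depth=8
  ? 176.0.0.62  path d0:-→d1:-→d2:-→d3:-→d4:-→d5:-→d6:-→d7:-→d8:H1→d9:-→d10:-  best=H1
  ? 121.80.5.123  path d0:-→d1:-→d2:-→d3:-→d4:-→d5:-→d6:-→d7:-→d8:-→d9:-→d10:-→d11:-→d12:H2  best=H2
  ? 121.94.41.253  path d0:-→d1:-→d2:-→d3:-→d4:-→d5:-→d6:-→d7:-→d8:-→d9:-→d10:-→d11:-→d12:H2→d13:-→d14:-→d15:-→d16:H2→d17:-→d18:-→d19:-→d20:H0→d21:-→d22:-→d23:-→d24:-→d25:-→d26:-→d27:-→d28:-→d29:-→d30:-→d31:-→d32:H2  best=H2

== LOOKUPS ==
["H2","H0","H0","H2","H2","H2","H2","H1","H0","H1","H2","H2"]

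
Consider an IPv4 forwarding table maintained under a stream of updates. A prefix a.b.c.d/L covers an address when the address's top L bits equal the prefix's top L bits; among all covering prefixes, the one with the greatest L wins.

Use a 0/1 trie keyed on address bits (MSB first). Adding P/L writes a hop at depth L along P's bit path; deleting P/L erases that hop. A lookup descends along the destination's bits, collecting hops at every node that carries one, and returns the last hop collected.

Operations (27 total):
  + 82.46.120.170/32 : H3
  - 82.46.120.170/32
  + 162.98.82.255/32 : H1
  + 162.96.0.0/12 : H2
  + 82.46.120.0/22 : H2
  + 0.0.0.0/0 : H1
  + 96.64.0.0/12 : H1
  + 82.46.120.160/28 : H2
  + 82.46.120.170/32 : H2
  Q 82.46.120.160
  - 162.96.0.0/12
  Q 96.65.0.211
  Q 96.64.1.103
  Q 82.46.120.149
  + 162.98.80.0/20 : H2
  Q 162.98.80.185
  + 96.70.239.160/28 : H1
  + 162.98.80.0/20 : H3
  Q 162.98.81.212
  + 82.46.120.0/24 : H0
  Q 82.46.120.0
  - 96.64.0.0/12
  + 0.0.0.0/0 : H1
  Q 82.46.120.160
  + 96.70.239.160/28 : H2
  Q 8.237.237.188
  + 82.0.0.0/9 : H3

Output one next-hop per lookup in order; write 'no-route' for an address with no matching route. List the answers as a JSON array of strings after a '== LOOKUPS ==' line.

Trace:
  add 82.46.120.170/32 -> H3 at depth 32
  - 82.46.120.170/32 clear@32
  add 162.98.82.255/32 -> H1 at depth 32
  add 162.96.0.0/12 -> H2 at depth 12
  add 82.46.120.0/22 -> H2 at depth 22
  add 0.0.0.0/0 -> H1 at depth 0
  add 96.64.0.0/12 -> H1 at depth 12
  add 82.46.120.160/28 -> H2 at depth 28
  add 82.46.120.170/32 -> H2 at depth 32
  ? 82.46.120.160  path d0:H1→d1:-→d2:-→d3:-→d4:-→d5:-→d6:-→d7:-→d8:-→d9:-→d10:-→d11:-→d12:-→d13:-→d14:-→d15:-→d16:-→d17:-→d18:-→d19:-→d20:-→d21:-→d22:H2→d23:-→d24:-→d25:-→d26:-→d27:-→d28:H2  best=H2
  - 162.96.0.0/12 clear@12
  ? 96.65.0.211  path d0:H1→d1:-→d2:-→d3:-→d4:-→d5:-→d6:-→d7:-→d8:-→d9:-→d10:-→d11:-→d12:H1  best=H1
  ? 96.64.1.103  path d0:H1→d1:-→d2:-→d3:-→d4:-→d5:-→d6:-→d7:-→d8:-→d9:-→d10:-→d11:-→d12:H1  best=H1
  ? 82.46.120.149  path d0:H1→d1:-→d2:-→d3:-→d4:-→d5:-→d6:-→d7:-→d8:-→d9:-→d10:-→d11:-→d12:-→d13:-→d14:-→d15:-→d16:-→d17:-→d18:-→d19:-→d20:-→d21:-→d22:H2→d23:-→d24:-→d25:-→d26:-  best=H2
  add 162.98.80.0/20 -> H2 at depth 20
  ? 162.98.80.185  path d0:H1→d1:-→d2:-→d3:-→d4:-→d5:-→d6:-→d7:-→d8:-→d9:-→d10:-→d11:-→d12:-→d13:-→d14:-→d15:-→d16:-→d17:-→d18:-→d19:-→d20:H2→d21:-→d22:-  best=H2
  add 96.70.239.160/28 -> H1 at depth 28
  add 162.98.80.0/20 -> H3 at depth 20
  ? 162.98.81.212  path d0:H1→d1:-→d2:-→d3:-→d4:-→d5:-→d6:-→d7:-→d8:-→d9:-→d10:-→d11:-→d12:-→d13:-→d14:-→d15:-→d16:-→d17:-→d18:-→d19:-→d20:H3→d21:-→d22:-  best=H3
  add 82.46.120.0/24 -> H0 at depth 24
  ? 82.46.120.0  path d0:H1→d1:-→d2:-→d3:-→d4:-→d5:-→d6:-→d7:-→d8:-→d9:-→d10:-→d11:-→d12:-→d13:-→d14:-→d15:-→d16:-→d17:-→d18:-→d19:-→d20:-→d21:-→d22:H2→d23:-→d24:H0  best=H0
  - 96.64.0.0/12 clear@12
  add 0.0.0.0/0 -> H1 at depth 0
  ? 82.46.120.160  path d0:H1→d1:-→d2:-→d3:-→d4:-→d5:-→d6:-→d7:-→d8:-→d9:-→d10:-→d11:-→d12:-→d13:-→d14:-→d15:-→d16:-→d17:-→d18:-→d19:-→d20:-→d21:-→d22:H2→d23:-→d24:H0→d25:-→d26:-→d27:-→d28:H2  best=H2
  add 96.70.239.160/28 -> H2 at depth 28
  ? 8.237.237.188  path d0:H1→d1:-  best=H1
  add 82.0.0.0/9 -> H3 at depth 9

== LOOKUPS ==
["H2","H1","H1","H2","H2","H3","H0","H2","H1"]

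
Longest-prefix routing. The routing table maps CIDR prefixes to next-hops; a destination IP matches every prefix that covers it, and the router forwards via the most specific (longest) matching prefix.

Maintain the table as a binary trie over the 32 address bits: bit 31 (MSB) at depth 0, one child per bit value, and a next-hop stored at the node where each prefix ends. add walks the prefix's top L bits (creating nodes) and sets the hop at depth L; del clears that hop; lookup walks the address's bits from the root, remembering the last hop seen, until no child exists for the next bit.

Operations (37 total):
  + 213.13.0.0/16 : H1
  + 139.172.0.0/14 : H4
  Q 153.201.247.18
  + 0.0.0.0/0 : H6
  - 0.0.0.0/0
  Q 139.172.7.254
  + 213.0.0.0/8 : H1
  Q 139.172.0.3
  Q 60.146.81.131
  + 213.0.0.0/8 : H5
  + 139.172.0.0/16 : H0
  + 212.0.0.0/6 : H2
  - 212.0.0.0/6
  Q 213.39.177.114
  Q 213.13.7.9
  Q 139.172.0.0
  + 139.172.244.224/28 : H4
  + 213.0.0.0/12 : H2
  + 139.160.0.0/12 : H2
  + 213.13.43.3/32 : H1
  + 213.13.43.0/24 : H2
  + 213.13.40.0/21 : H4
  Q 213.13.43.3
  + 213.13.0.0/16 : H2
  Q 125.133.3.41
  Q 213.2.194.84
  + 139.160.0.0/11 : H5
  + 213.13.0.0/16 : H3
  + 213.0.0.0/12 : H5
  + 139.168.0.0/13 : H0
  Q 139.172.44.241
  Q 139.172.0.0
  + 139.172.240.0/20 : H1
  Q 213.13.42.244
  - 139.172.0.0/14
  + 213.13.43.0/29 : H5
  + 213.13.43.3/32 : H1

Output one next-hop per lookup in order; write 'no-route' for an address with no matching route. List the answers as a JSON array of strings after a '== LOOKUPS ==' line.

Apply in order:
  + 213.13.0.0/16 (H1) depth=16
  + 139.172.0.0/14 (H4) depth=14
  ? 153.201.247.18  path d0:-→d1:-→d2:-→d3:-  best=no-route
  + 0.0.0.0/0 (H6) depth=0
  - 0.0.0.0/0 clear@0
  ? 139.172.7.254  path d0:-→d1:-→d2:-→d3:-→d4:-→d5:-→d6:-→d7:-→d8:-→d9:-→d10:-→d11:-→d12:-→d13:-→d14:H4  best=H4
  + 213.0.0.0/8 (H1) depth=8
  ? 139.172.0.3  path d0:-→d1:-→d2:-→d3:-→d4:-→d5:-→d6:-→d7:-→d8:-→d9:-→d10:-→d11:-→d12:-→d13:-→d14:H4  best=H4
  ? 60.146.81.131  path d0:-  best=no-route
  + 213.0.0.0/8 (H5) depth=8
  + 139.172.0.0/16 (H0) depth=16
  + 212.0.0.0/6 (H2) depth=6
  - 212.0.0.0/6 clear@6
  ? 213.39.177.114  path d0:-→d1:-→d2:-→d3:-→d4:-→d5:-→d6:-→d7:-→d8:H5→d9:-→d10:-  best=H5
  ? 213.13.7.9  path d0:-→d1:-→d2:-→d3:-→d4:-→d5:-→d6:-→d7:-→d8:H5→d9:-→d10:-→d11:-→d12:-→d13:-→d14:-→d15:-→d16:H1  best=H1
  ? 139.172.0.0  path d0:-→d1:-→d2:-→d3:-→d4:-→d5:-→d6:-→d7:-→d8:-→d9:-→d10:-→d11:-→d12:-→d13:-→d14:H4→d15:-→d16:H0  best=H0
  + 139.172.244.224/28 (H4) depth=28
  + 213.0.0.0/12 (H2) depth=12
  + 139.160.0.0/12 (H2) depth=12
  + 213.13.43.3/32 (H1) depth=32
  + 213.13.43.0/24 (H2) depth=24
  + 213.13.40.0/21 (H4) depth=21
  ? 213.13.43.3  path d0:-→d1:-→d2:-→d3:-→d4:-→d5:-→d6:-→d7:-→d8:H5→d9:-→d10:-→d11:-→d12:H2→d13:-→d14:-→d15:-→d16:H1→d17:-→d18:-→d19:-→d20:-→d21:H4→d22:-→d23:-→d24:H2→d25:-→d26:-→d27:-→d28:-→d29:-→d30:-→d31:-→d32:H1  best=H1
  + 213.13.0.0/16 (H2) depth=16
  ? 125.133.3.41  path d0:-  best=no-route
  ? 213.2.194.84  path d0:-→d1:-→d2:-→d3:-→d4:-→d5:-→d6:-→d7:-→d8:H5→d9:-→d10:-→d11:-→d12:H2  best=H2
  + 139.160.0.0/11 (H5) depth=11
  + 213.13.0.0/16 (H3) depth=16
  + 213.0.0.0/12 (H5) depth=12
  + 139.168.0.0/13 (H0) depth=13
  ? 139.172.44.241  path d0:-→d1:-→d2:-→d3:-→d4:-→d5:-→d6:-→d7:-→d8:-→d9:-→d10:-→d11:H5→d12:H2→d13:H0→d14:H4→d15:-→d16:H0  best=H0
  ? 139.172.0.0  path d0:-→d1:-→d2:-→d3:-→d4:-→d5:-→d6:-→d7:-→d8:-→d9:-→d10:-→d11:H5→d12:H2→d13:H0→d14:H4→d15:-→d16:H0  best=H0
  + 139.172.240.0/20 (H1) depth=20
  ? 213.13.42.244  path d0:-→d1:-→d2:-→d3:-→d4:-→d5:-→d6:-→d7:-→d8:H5→d9:-→d10:-→d11:-→d12:H5→d13:-→d14:-→d15:-→d16:H3→d17:-→d18:-→d19:-→d20:-→d21:H4→d22:-→d23:-  best=H4
  - 139.172.0.0/14 clear@14
  + 213.13.43.0/29 (H5) depth=29
  + 213.13.43.3/32 (H1) depth=32

== LOOKUPS ==
["no-route","H4","H4","no-route","H5","H1","H0","H1","no-route","H2","H0","H0","H4"]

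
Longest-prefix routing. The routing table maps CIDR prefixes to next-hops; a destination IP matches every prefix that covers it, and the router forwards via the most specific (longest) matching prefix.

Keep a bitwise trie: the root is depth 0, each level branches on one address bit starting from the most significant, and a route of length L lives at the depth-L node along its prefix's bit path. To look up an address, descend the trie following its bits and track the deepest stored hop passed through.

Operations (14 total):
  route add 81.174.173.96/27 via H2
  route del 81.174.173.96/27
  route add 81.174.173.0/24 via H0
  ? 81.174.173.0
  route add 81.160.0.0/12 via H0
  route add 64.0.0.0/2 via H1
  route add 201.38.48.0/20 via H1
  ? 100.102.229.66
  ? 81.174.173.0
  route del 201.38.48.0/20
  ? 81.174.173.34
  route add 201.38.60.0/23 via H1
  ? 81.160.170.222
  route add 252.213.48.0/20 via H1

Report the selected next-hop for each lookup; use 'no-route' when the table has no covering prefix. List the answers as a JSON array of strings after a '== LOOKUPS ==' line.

Apply in order:
  add 81.174.173.96/27 -> H2 at depth 27
  del 81.174.173.96/27 (clear depth 27)
  add 81.174.173.0/24 -> H0 at depth 24
  ? 81.174.173.0  path d0:-→d1:-→d2:-→d3:-→d4:-→d5:-→d6:-→d7:-→d8:-→d9:-→d10:-→d11:-→d12:-→d13:-→d14:-→d15:-→d16:-→d17:-→d18:-→d19:-→d20:-→d21:-→d22:-→d23:-→d24:H0→d25:-  best=H0
  add 81.160.0.0/12 -> H0 at depth 12
  add 64.0.0.0/2 -> H1 at depth 2
  add 201.38.48.0/20 -> H1 at depth 20
  ? 100.102.229.66  path d0:-→d1:-→d2:H1  best=H1
  ? 81.174.173.0  path d0:-→d1:-→d2:H1→d3:-→d4:-→d5:-→d6:-→d7:-→d8:-→d9:-→d10:-→d11:-→d12:H0→d13:-→d14:-→d15:-→d16:-→d17:-→d18:-→d19:-→d20:-→d21:-→d22:-→d23:-→d24:H0→d25:-  best=H0
  del 201.38.48.0/20 (clear depth 20)
  ? 81.174.173.34  path d0:-→d1:-→d2:H1→d3:-→d4:-→d5:-→d6:-→d7:-→d8:-→d9:-→d10:-→d11:-→d12:H0→d13:-→d14:-→d15:-→d16:-→d17:-→d18:-→d19:-→d20:-→d21:-→d22:-→d23:-→d24:H0→d25:-  best=H0
  add 201.38.60.0/23 -> H1 at depth 23
  ? 81.160.170.222  path d0:-→d1:-→d2:H1→d3:-→d4:-→d5:-→d6:-→d7:-→d8:-→d9:-→d10:-→d11:-→d12:H0  best=H0
  add 252.213.48.0/20 -> H1 at depth 20

== LOOKUPS ==
["H0","H1","H0","H0","H0"]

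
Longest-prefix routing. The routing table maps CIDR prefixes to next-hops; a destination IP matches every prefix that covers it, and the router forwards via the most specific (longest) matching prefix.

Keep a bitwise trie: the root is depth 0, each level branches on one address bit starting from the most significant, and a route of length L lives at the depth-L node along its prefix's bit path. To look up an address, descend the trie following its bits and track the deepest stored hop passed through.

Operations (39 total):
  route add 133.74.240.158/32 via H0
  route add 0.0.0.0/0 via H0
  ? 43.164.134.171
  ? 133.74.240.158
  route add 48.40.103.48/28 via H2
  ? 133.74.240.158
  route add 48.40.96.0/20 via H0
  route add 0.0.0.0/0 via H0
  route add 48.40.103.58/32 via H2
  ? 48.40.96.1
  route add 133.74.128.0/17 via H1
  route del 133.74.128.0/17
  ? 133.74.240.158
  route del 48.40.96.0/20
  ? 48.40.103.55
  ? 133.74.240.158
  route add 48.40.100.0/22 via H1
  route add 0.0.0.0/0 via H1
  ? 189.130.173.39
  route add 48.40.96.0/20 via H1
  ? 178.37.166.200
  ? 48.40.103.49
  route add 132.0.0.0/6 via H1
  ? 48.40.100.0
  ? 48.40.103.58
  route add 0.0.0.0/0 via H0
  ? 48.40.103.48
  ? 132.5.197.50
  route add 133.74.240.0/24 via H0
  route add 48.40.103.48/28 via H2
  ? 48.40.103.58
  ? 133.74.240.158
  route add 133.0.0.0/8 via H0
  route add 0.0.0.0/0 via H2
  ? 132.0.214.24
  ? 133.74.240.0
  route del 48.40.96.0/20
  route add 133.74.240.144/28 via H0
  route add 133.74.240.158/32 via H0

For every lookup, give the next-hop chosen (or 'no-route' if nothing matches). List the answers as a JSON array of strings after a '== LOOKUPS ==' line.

Apply in order:
  + 133.74.240.158/32 (H0) depth=32
  + 0.0.0.0/0 (H0) depth=0
  ? 43.164.134.171  path d0:H0  best=H0
  ? 133.74.240.158  path d0:H0→d1:-→d2:-→d3:-→d4:-→d5:-→d6:-→d7:-→d8:-→d9:-→d10:-→d11:-→d12:-→d13:-→d14:-→d15:-→d16:-→d17:-→d18:-→d19:-→d20:-→d21:-→d22:-→d23:-→d24:-→d25:-→d26:-→d27:-→d28:-→d29:-→d30:-→d31:-→d32:H0  best=H0
  + 48.40.103.48/28 (H2) depth=28
  ? 133.74.240.158  path d0:H0→d1:-→d2:-→d3:-→d4:-→d5:-→d6:-→d7:-→d8:-→d9:-→d10:-→d11:-→d12:-→d13:-→d14:-→d15:-→d16:-→d17:-→d18:-→d19:-→d20:-→d21:-→d22:-→d23:-→d24:-→d25:-→d26:-→d27:-→d28:-→d29:-→d30:-→d31:-→d32:H0  best=H0
  + 48.40.96.0/20 (H0) depth=20
  + 0.0.0.0/0 (H0) depth=0
  + 48.40.103.58/32 (H2) depth=32
  ? 48.40.96.1  path d0:H0→d1:-→d2:-→d3:-→d4:-→d5:-→d6:-→d7:-→d8:-→d9:-→d10:-→d11:-→d12:-→d13:-→d14:-→d15:-→d16:-→d17:-→d18:-→d19:-→d20:H0→d21:-  best=H0
  + 133.74.128.0/17 (H1) depth=17
  - 133.74.128.0/17 clear@17
  ? 133.74.240.158  path d0:H0→d1:-→d2:-→d3:-→d4:-→d5:-→d6:-→d7:-→d8:-→d9:-→d10:-→d11:-→d12:-→d13:-→d14:-→d15:-→d16:-→d17:-→d18:-→d19:-→d20:-→d21:-→d22:-→d23:-→d24:-→d25:-→d26:-→d27:-→d28:-→d29:-→d30:-→d31:-→d32:H0  best=H0
  - 48.40.96.0/20 clear@20
  ? 48.40.103.55  path d0:H0→d1:-→d2:-→d3:-→d4:-→d5:-→d6:-→d7:-→d8:-→d9:-→d10:-→d11:-→d12:-→d13:-→d14:-→d15:-→d16:-→d17:-→d18:-→d19:-→d20:-→d21:-→d22:-→d23:-→d24:-→d25:-→d26:-→d27:-→d28:H2  best=H2
  ? 133.74.240.158  path d0:H0→d1:-→d2:-→d3:-→d4:-→d5:-→d6:-→d7:-→d8:-→d9:-→d10:-→d11:-→d12:-→d13:-→d14:-→d15:-→d16:-→d17:-→d18:-→d19:-→d20:-→d21:-→d22:-→d23:-→d24:-→d25:-→d26:-→d27:-→d28:-→d29:-→d30:-→d31:-→d32:H0  best=H0
  + 48.40.100.0/22 (H1) depth=22
  + 0.0.0.0/0 (H1) depth=0
  ? 189.130.173.39  path d0:H1→d1:-→d2:-  best=H1
  + 48.40.96.0/20 (H1) depth=20
  ? 178.37.166.200  path d0:H1→d1:-→d2:-  best=H1
  ? 48.40.103.49  path d0:H1→d1:-→d2:-→d3:-→d4:-→d5:-→d6:-→d7:-→d8:-→d9:-→d10:-→d11:-→d12:-→d13:-→d14:-→d15:-→d16:-→d17:-→d18:-→d19:-→d20:H1→d21:-→d22:H1→d23:-→d24:-→d25:-→d26:-→d27:-→d28:H2  best=H2
  + 132.0.0.0/6 (H1) depth=6
  ? 48.40.100.0  path d0:H1→d1:-→d2:-→d3:-→d4:-→d5:-→d6:-→d7:-→d8:-→d9:-→d10:-→d11:-→d12:-→d13:-→d14:-→d15:-→d16:-→d17:-→d18:-→d19:-→d20:H1→d21:-→d22:H1  best=H1
  ? 48.40.103.58  path d0:H1→d1:-→d2:-→d3:-→d4:-→d5:-→d6:-→d7:-→d8:-→d9:-→d10:-→d11:-→d12:-→d13:-→d14:-→d15:-→d16:-→d17:-→d18:-→d19:-→d20:H1→d21:-→d22:H1→d23:-→d24:-→d25:-→d26:-→d27:-→d28:H2→d29:-→d30:-→d31:-→d32:H2  best=H2
  + 0.0.0.0/0 (H0) depth=0
  ? 48.40.103.48  path d0:H0→d1:-→d2:-→d3:-→d4:-→d5:-→d6:-→d7:-→d8:-→d9:-→d10:-→d11:-→d12:-→d13:-→d14:-→d15:-→d16:-→d17:-→d18:-→d19:-→d20:H1→d21:-→d22:H1→d23:-→d24:-→d25:-→d26:-→d27:-→d28:H2  best=H2
  ? 132.5.197.50  path d0:H0→d1:-→d2:-→d3:-→d4:-→d5:-→d6:H1→d7:-  best=H1
  + 133.74.240.0/24 (H0) depth=24
  + 48.40.103.48/28 (H2) depth=28
  ? 48.40.103.58  path d0:H0→d1:-→d2:-→d3:-→d4:-→d5:-→d6:-→d7:-→d8:-→d9:-→d10:-→d11:-→d12:-→d13:-→d14:-→d15:-→d16:-→d17:-→d18:-→d19:-→d20:H1→d21:-→d22:H1→d23:-→d24:-→d25:-→d26:-→d27:-→d28:H2→d29:-→d30:-→d31:-→d32:H2  best=H2
  ? 133.74.240.158  path d0:H0→d1:-→d2:-→d3:-→d4:-→d5:-→d6:H1→d7:-→d8:-→d9:-→d10:-→d11:-→d12:-→d13:-→d14:-→d15:-→d16:-→d17:-→d18:-→d19:-→d20:-→d21:-→d22:-→d23:-→d24:H0→d25:-→d26:-→d27:-→d28:-→d29:-→d30:-→d31:-→d32:H0  best=H0
  + 133.0.0.0/8 (H0) depth=8
  + 0.0.0.0/0 (H2) depth=0
  ? 132.0.214.24  path d0:H2→d1:-→d2:-→d3:-→d4:-→d5:-→d6:H1→d7:-  best=H1
  ? 133.74.240.0  path d0:H2→d1:-→d2:-→d3:-→d4:-→d5:-→d6:H1→d7:-→d8:H0→d9:-→d10:-→d11:-→d12:-→d13:-→d14:-→d15:-→d16:-→d17:-→d18:-→d19:-→d20:-→d21:-→d22:-→d23:-→d24:H0  best=H0
  - 48.40.96.0/20 clear@20
  + 133.74.240.144/28 (H0) depth=28
  + 133.74.240.158/32 (H0) depth=32

== LOOKUPS ==
["H0","H0","H0","H0","H0","H2","H0","H1","H1","H2","H1","H2","H2","H1","H2","H0","H1","H0"]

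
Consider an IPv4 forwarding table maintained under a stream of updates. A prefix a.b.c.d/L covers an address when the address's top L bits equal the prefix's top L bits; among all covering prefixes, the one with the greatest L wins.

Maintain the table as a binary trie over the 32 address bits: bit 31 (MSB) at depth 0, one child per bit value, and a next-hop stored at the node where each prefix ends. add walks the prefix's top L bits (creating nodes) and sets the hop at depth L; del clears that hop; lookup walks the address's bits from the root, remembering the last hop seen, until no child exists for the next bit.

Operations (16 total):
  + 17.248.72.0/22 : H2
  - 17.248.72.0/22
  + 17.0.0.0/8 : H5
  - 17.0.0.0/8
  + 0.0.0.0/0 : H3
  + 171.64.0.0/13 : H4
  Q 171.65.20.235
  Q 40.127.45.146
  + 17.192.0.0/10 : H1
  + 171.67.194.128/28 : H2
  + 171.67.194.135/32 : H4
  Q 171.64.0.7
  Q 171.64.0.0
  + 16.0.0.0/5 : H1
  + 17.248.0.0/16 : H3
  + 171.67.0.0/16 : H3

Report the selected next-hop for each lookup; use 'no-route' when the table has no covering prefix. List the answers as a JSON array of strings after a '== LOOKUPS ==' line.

Process each operation:
  + 17.248.72.0/22 (H2) depth=22
  - 17.248.72.0/22 clear@22
  + 17.0.0.0/8 (H5) depth=8
  - 17.0.0.0/8 clear@8
  + 0.0.0.0/0 (H3) depth=0
  + 171.64.0.0/13 (H4) depth=13
  ? 171.65.20.235  path d0:H3→d1:-→d2:-→d3:-→d4:-→d5:-→d6:-→d7:-→d8:-→d9:-→d10:-→d11:-→d12:-→d13:H4  best=H4
  ? 40.127.45.146  path d0:H3→d1:-→d2:-  best=H3
  + 17.192.0.0/10 (H1) depth=10
  + 171.67.194.128/28 (H2) depth=28
  + 171.67.194.135/32 (H4) depth=32
  ? 171.64.0.7  path d0:H3→d1:-→d2:-→d3:-→d4:-→d5:-→d6:-→d7:-→d8:-→d9:-→d10:-→d11:-→d12:-→d13:H4→d14:-  best=H4
  ? 171.64.0.0  path d0:H3→d1:-→d2:-→d3:-→d4:-→d5:-→d6:-→d7:-→d8:-→d9:-→d10:-→d11:-→d12:-→d13:H4→d14:-  best=H4
  + 16.0.0.0/5 (H1) depth=5
  + 17.248.0.0/16 (H3) depth=16
  + 171.67.0.0/16 (H3) depth=16

== LOOKUPS ==
["H4","H3","H4","H4"]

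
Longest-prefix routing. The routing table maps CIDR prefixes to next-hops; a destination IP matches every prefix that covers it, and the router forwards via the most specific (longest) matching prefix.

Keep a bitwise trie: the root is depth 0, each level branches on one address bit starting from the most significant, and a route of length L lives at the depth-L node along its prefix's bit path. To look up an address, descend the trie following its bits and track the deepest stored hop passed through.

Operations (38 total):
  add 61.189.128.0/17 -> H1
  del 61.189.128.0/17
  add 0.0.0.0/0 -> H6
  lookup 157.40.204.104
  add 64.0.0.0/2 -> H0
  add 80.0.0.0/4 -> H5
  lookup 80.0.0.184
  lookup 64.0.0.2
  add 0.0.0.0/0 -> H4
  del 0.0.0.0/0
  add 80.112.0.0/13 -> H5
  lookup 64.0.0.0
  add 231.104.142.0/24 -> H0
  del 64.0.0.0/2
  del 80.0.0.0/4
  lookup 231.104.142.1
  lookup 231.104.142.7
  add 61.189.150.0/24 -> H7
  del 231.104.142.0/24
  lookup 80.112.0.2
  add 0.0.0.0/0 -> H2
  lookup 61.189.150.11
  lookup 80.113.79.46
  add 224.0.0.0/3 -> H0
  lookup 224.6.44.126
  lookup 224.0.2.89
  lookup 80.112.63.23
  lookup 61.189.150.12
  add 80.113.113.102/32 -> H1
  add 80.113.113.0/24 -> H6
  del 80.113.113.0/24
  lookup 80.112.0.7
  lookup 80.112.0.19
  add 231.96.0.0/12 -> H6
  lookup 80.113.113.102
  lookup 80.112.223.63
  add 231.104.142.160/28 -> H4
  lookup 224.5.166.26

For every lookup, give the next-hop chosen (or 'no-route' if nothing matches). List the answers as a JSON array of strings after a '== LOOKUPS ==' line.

Apply in order:
  + 61.189.128.0/17 (H1) depth=17
  del 61.189.128.0/17 (clear depth 17)
  + 0.0.0.0/0 (H6) depth=0
  Q 157.40.204.104: descend ε ; hops seen [H6] ; pick H6
  + 64.0.0.0/2 (H0) depth=2
  + 80.0.0.0/4 (H5) depth=4
  Q 80.0.0.184: descend 0101 ; hops seen [H6,H0,H5] ; pick H5
  Q 64.0.0.2: descend 010 ; hops seen [H6,H0] ; pick H0
  + 0.0.0.0/0 (H4) depth=0
  del 0.0.0.0/0 (clear depth 0)
  + 80.112.0.0/13 (H5) depth=13
  Q 64.0.0.0: descend 010 ; hops seen [H0] ; pick H0
  + 231.104.142.0/24 (H0) depth=24
  del 64.0.0.0/2 (clear depth 2)
  del 80.0.0.0/4 (clear depth 4)
  Q 231.104.142.1: descend 111001110110100010001110 ; hops seen [H0] ; pick H0
  Q 231.104.142.7: descend 111001110110100010001110 ; hops seen [H0] ; pick H0
  + 61.189.150.0/24 (H7) depth=24
  del 231.104.142.0/24 (clear depth 24)
  Q 80.112.0.2: descend 0101000001110 ; hops seen [H5] ; pick H5
  + 0.0.0.0/0 (H2) depth=0
  Q 61.189.150.11: descend 001111011011110110010110 ; hops seen [H2,H7] ; pick H7
  Q 80.113.79.46: descend 0101000001110 ; hops seen [H2,H5] ; pick H5
  + 224.0.0.0/3 (H0) depth=3
  Q 224.6.44.126: descend 11100 ; hops seen [H2,H0] ; pick H0
  Q 224.0.2.89: descend 11100 ; hops seen [H2,H0] ; pick H0
  Q 80.112.63.23: descend 0101000001110 ; hops seen [H2,H5] ; pick H5
  Q 61.189.150.12: descend 001111011011110110010110 ; hops seen [H2,H7] ; pick H7
  + 80.113.113.102/32 (H1) depth=32
  + 80.113.113.0/24 (H6) depth=24
  del 80.113.113.0/24 (clear depth 24)
  Q 80.112.0.7: descend 010100000111000 ; hops seen [H2,H5] ; pick H5
  Q 80.112.0.19: descend 010100000111000 ; hops seen [H2,H5] ; pick H5
  + 231.96.0.0/12 (H6) depth=12
  Q 80.113.113.102: descend 01010000011100010111000101100110 ; hops seen [H2,H5,H1] ; pick H1
  Q 80.112.223.63: descend 010100000111000 ; hops seen [H2,H5] ; pick H5
  + 231.104.142.160/28 (H4) depth=28
  Q 224.5.166.26: descend 11100 ; hops seen [H2,H0] ; pick H0

== LOOKUPS ==
["H6","H5","H0","H0","H0","H0","H5","H7","H5","H0","H0","H5","H7","H5","H5","H1","H5","H0"]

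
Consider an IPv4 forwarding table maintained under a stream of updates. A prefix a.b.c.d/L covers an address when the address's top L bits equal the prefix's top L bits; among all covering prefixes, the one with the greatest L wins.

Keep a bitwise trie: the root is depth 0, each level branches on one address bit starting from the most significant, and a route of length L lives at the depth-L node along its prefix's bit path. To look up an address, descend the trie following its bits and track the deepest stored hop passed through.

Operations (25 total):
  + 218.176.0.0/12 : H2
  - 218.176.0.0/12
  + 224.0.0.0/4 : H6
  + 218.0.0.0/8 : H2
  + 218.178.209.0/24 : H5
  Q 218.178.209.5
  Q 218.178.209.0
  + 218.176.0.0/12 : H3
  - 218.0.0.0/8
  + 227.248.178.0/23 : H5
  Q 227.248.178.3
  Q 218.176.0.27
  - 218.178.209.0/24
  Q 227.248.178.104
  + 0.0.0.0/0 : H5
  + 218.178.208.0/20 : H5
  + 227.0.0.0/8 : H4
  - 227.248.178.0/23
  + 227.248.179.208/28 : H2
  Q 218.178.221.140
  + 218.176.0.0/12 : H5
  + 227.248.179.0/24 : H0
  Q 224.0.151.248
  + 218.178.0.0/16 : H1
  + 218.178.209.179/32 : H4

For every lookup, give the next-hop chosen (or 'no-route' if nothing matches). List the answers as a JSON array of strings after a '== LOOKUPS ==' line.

Process each operation:
  + 218.176.0.0/12 (H2) depth=12
  - 218.176.0.0/12 clear@12
  + 224.0.0.0/4 (H6) depth=4
  + 218.0.0.0/8 (H2) depth=8
  + 218.178.209.0/24 (H5) depth=24
  ? 218.178.209.5  path d0:-→d1:-→d2:-→d3:-→d4:-→d5:-→d6:-→d7:-→d8:H2→d9:-→d10:-→d11:-→d12:-→d13:-→d14:-→d15:-→d16:-→d17:-→d18:-→d19:-→d20:-→d21:-→d22:-→d23:-→d24:H5  best=H5
  ? 218.178.209.0  path d0:-→d1:-→d2:-→d3:-→d4:-→d5:-→d6:-→d7:-→d8:H2→d9:-→d10:-→d11:-→d12:-→d13:-→d14:-→d15:-→d16:-→d17:-→d18:-→d19:-→d20:-→d21:-→d22:-→d23:-→d24:H5  best=H5
  + 218.176.0.0/12 (H3) depth=12
  - 218.0.0.0/8 clear@8
  + 227.248.178.0/23 (H5) depth=23
  ? 227.248.178.3  path d0:-→d1:-→d2:-→d3:-→d4:H6→d5:-→d6:-→d7:-→d8:-→d9:-→d10:-→d11:-→d12:-→d13:-→d14:-→d15:-→d16:-→d17:-→d18:-→d19:-→d20:-→d21:-→d22:-→d23:H5  best=H5
  ? 218.176.0.27  path d0:-→d1:-→d2:-→d3:-→d4:-→d5:-→d6:-→d7:-→d8:-→d9:-→d10:-→d11:-→d12:H3→d13:-→d14:-  best=H3
  - 218.178.209.0/24 clear@24
  ? 227.248.178.104  path d0:-→d1:-→d2:-→d3:-→d4:H6→d5:-→d6:-→d7:-→d8:-→d9:-→d10:-→d11:-→d12:-→d13:-→d14:-→d15:-→d16:-→d17:-→d18:-→d19:-→d20:-→d21:-→d22:-→d23:H5  best=H5
  + 0.0.0.0/0 (H5) depth=0
  + 218.178.208.0/20 (H5) depth=20
  + 227.0.0.0/8 (H4) depth=8
  - 227.248.178.0/23 clear@23
  + 227.248.179.208/28 (H2) depth=28
  ? 218.178.221.140  path d0:H5→d1:-→d2:-→d3:-→d4:-→d5:-→d6:-→d7:-→d8:-→d9:-→d10:-→d11:-→d12:H3→d13:-→d14:-→d15:-→d16:-→d17:-→d18:-→d19:-→d20:H5  best=H5
  + 218.176.0.0/12 (H5) depth=12
  + 227.248.179.0/24 (H0) depth=24
  ? 224.0.151.248  path d0:H5→d1:-→d2:-→d3:-→d4:H6→d5:-→d6:-  best=H6
  + 218.178.0.0/16 (H1) depth=16
  + 218.178.209.179/32 (H4) depth=32

== LOOKUPS ==
["H5","H5","H5","H3","H5","H5","H6"]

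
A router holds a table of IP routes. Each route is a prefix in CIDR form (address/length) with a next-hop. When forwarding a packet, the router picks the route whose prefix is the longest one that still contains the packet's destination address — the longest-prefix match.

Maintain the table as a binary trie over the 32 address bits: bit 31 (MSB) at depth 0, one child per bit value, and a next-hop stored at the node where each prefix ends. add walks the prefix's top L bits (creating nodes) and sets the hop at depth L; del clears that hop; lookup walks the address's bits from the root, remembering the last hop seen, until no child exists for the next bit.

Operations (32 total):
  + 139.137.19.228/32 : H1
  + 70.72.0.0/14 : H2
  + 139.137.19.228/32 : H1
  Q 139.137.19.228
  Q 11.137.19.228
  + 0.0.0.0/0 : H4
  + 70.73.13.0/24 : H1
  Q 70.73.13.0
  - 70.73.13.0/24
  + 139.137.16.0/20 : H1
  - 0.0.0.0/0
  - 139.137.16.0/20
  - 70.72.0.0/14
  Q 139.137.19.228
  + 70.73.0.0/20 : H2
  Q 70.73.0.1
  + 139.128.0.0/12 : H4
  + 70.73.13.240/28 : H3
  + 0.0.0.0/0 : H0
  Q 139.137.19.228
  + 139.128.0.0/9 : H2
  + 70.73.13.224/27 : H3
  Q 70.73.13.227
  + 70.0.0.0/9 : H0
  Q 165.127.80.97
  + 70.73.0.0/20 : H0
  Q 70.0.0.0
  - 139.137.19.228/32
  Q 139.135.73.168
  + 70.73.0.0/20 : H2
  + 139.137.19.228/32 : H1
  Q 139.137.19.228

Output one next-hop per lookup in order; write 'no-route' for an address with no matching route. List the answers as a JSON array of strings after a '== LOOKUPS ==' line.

Trace:
  + 139.137.19.228/32 (H1) depth=32
  + 70.72.0.0/14 (H2) depth=14
  + 139.137.19.228/32 (H1) depth=32
  Q 139.137.19.228: descend 10001011100010010001001111100100 ; hops seen [H1] ; pick H1
  Q 11.137.19.228: descend 0 ; hops seen [∅] ; pick no-route
  + 0.0.0.0/0 (H4) depth=0
  + 70.73.13.0/24 (H1) depth=24
  Q 70.73.13.0: descend 010001100100100100001101 ; hops seen [H4,H2,H1] ; pick H1
  del 70.73.13.0/24 (clear depth 24)
  + 139.137.16.0/20 (H1) depth=20
  del 0.0.0.0/0 (clear depth 0)
  del 139.137.16.0/20 (clear depth 20)
  del 70.72.0.0/14 (clear depth 14)
  Q 139.137.19.228: descend 10001011100010010001001111100100 ; hops seen [H1] ; pick H1
  + 70.73.0.0/20 (H2) depth=20
  Q 70.73.0.1: descend 01000110010010010000 ; hops seen [H2] ; pick H2
  + 139.128.0.0/12 (H4) depth=12
  + 70.73.13.240/28 (H3) depth=28
  + 0.0.0.0/0 (H0) depth=0
  Q 139.137.19.228: descend 10001011100010010001001111100100 ; hops seen [H0,H4,H1] ; pick H1
  + 139.128.0.0/9 (H2) depth=9
  + 70.73.13.224/27 (H3) depth=27
  Q 70.73.13.227: descend 010001100100100100001101111 ; hops seen [H0,H2,H3] ; pick H3
  + 70.0.0.0/9 (H0) depth=9
  Q 165.127.80.97: descend 10 ; hops seen [H0] ; pick H0
  + 70.73.0.0/20 (H0) depth=20
  Q 70.0.0.0: descend 010001100 ; hops seen [H0,H0] ; pick H0
  del 139.137.19.228/32 (clear depth 32)
  Q 139.135.73.168: descend 100010111000 ; hops seen [H0,H2,H4] ; pick H4
  + 70.73.0.0/20 (H2) depth=20
  + 139.137.19.228/32 (H1) depth=32
  Q 139.137.19.228: descend 10001011100010010001001111100100 ; hops seen [H0,H2,H4,H1] ; pick H1

== LOOKUPS ==
["H1","no-route","H1","H1","H2","H1","H3","H0","H0","H4","H1"]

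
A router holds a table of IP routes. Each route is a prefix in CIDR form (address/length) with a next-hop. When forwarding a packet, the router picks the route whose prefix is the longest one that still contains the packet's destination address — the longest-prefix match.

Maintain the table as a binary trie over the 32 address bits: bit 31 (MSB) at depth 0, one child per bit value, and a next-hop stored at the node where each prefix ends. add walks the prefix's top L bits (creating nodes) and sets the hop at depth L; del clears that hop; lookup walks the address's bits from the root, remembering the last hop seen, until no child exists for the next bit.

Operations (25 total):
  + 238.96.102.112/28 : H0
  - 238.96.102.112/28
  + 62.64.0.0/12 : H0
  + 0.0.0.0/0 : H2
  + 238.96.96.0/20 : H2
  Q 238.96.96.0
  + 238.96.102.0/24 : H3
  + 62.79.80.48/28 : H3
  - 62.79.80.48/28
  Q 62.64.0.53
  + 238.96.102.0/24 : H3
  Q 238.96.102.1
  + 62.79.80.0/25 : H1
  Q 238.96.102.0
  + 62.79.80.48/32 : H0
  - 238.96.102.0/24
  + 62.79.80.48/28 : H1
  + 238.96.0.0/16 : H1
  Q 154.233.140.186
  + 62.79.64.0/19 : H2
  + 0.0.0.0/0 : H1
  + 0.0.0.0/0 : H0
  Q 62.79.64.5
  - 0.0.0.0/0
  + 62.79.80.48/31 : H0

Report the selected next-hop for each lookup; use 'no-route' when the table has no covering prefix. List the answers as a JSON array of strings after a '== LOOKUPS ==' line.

Apply in order:
  + 238.96.102.112/28 (H0) depth=28
  del 238.96.102.112/28 (clear depth 28)
  + 62.64.0.0/12 (H0) depth=12
  + 0.0.0.0/0 (H2) depth=0
  + 238.96.96.0/20 (H2) depth=20
  ? 238.96.96.0  path d0:H2→d1:-→d2:-→d3:-→d4:-→d5:-→d6:-→d7:-→d8:-→d9:-→d10:-→d11:-→d12:-→d13:-→d14:-→d15:-→d16:-→d17:-→d18:-→d19:-→d20:H2→d21:-  best=H2
  + 238.96.102.0/24 (H3) depth=24
  + 62.79.80.48/28 (H3) depth=28
  del 62.79.80.48/28 (clear depth 28)
  ? 62.64.0.53  path d0:H2→d1:-→d2:-→d3:-→d4:-→d5:-→d6:-→d7:-→d8:-→d9:-→d10:-→d11:-→d12:H0  best=H0
  + 238.96.102.0/24 (H3) depth=24
  ? 238.96.102.1  path d0:H2→d1:-→d2:-→d3:-→d4:-→d5:-→d6:-→d7:-→d8:-→d9:-→d10:-→d11:-→d12:-→d13:-→d14:-→d15:-→d16:-→d17:-→d18:-→d19:-→d20:H2→d21:-→d22:-→d23:-→d24:H3→d25:-  best=H3
  + 62.79.80.0/25 (H1) depth=25
  ? 238.96.102.0  path d0:H2→d1:-→d2:-→d3:-→d4:-→d5:-→d6:-→d7:-→d8:-→d9:-→d10:-→d11:-→d12:-→d13:-→d14:-→d15:-→d16:-→d17:-→d18:-→d19:-→d20:H2→d21:-→d22:-→d23:-→d24:H3→d25:-  best=H3
  + 62.79.80.48/32 (H0) depth=32
  del 238.96.102.0/24 (clear depth 24)
  + 62.79.80.48/28 (H1) depth=28
  + 238.96.0.0/16 (H1) depth=16
  ? 154.233.140.186  path d0:H2→d1:-  best=H2
  + 62.79.64.0/19 (H2) depth=19
  + 0.0.0.0/0 (H1) depth=0
  + 0.0.0.0/0 (H0) depth=0
  ? 62.79.64.5  path d0:H0→d1:-→d2:-→d3:-→d4:-→d5:-→d6:-→d7:-→d8:-→d9:-→d10:-→d11:-→d12:H0→d13:-→d14:-→d15:-→d16:-→d17:-→d18:-→d19:H2  best=H2
  del 0.0.0.0/0 (clear depth 0)
  + 62.79.80.48/31 (H0) depth=31

== LOOKUPS ==
["H2","H0","H3","H3","H2","H2"]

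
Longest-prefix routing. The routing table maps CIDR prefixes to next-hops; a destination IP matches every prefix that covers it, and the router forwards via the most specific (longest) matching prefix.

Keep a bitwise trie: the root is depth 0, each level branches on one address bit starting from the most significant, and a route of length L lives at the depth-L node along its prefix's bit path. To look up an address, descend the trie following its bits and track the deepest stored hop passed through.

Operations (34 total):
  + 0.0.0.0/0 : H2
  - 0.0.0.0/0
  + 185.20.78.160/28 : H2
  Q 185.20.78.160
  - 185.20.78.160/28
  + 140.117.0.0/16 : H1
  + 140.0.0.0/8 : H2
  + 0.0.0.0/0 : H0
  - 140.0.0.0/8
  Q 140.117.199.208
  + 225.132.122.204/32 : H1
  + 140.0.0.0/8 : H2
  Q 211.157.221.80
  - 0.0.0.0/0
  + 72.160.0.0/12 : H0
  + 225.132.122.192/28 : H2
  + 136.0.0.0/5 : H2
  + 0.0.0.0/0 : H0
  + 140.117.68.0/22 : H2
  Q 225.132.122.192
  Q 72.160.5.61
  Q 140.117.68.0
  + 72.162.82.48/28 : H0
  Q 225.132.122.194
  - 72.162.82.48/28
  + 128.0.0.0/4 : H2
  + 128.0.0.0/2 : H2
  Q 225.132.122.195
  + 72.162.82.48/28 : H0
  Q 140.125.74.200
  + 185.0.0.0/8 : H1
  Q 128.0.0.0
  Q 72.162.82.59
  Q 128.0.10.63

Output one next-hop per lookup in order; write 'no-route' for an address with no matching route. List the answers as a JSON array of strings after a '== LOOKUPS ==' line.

Trace:
  + 0.0.0.0/0 (H2) depth=0
  del 0.0.0.0/0 (clear depth 0)
  + 185.20.78.160/28 (H2) depth=28
  ? 185.20.78.160  path d0:-→d1:-→d2:-→d3:-→d4:-→d5:-→d6:-→d7:-→d8:-→d9:-→d10:-→d11:-→d12:-→d13:-→d14:-→d15:-→d16:-→d17:-→d18:-→d19:-→d20:-→d21:-→d22:-→d23:-→d24:-→d25:-→d26:-→d27:-→d28:H2  best=H2
  del 185.20.78.160/28 (clear depth 28)
  + 140.117.0.0/16 (H1) depth=16
  + 140.0.0.0/8 (H2) depth=8
  + 0.0.0.0/0 (H0) depth=0
  del 140.0.0.0/8 (clear depth 8)
  ? 140.117.199.208  path d0:H0→d1:-→d2:-→d3:-→d4:-→d5:-→d6:-→d7:-→d8:-→d9:-→d10:-→d11:-→d12:-→d13:-→d14:-→d15:-→d16:H1  best=H1
  + 225.132.122.204/32 (H1) depth=32
  + 140.0.0.0/8 (H2) depth=8
  ? 211.157.221.80  path d0:H0→d1:-→d2:-  best=H0
  del 0.0.0.0/0 (clear depth 0)
  + 72.160.0.0/12 (H0) depth=12
  + 225.132.122.192/28 (H2) depth=28
  + 136.0.0.0/5 (H2) depth=5
  + 0.0.0.0/0 (H0) depth=0
  + 140.117.68.0/22 (H2) depth=22
  ? 225.132.122.192  path d0:H0→d1:-→d2:-→d3:-→d4:-→d5:-→d6:-→d7:-→d8:-→d9:-→d10:-→d11:-→d12:-→d13:-→d14:-→d15:-→d16:-→d17:-→d18:-→d19:-→d20:-→d21:-→d22:-→d23:-→d24:-→d25:-→d26:-→d27:-→d28:H2  best=H2
  ? 72.160.5.61  path d0:H0→d1:-→d2:-→d3:-→d4:-→d5:-→d6:-→d7:-→d8:-→d9:-→d10:-→d11:-→d12:H0  best=H0
  ? 140.117.68.0  path d0:H0→d1:-→d2:-→d3:-→d4:-→d5:H2→d6:-→d7:-→d8:H2→d9:-→d10:-→d11:-→d12:-→d13:-→d14:-→d15:-→d16:H1→d17:-→d18:-→d19:-→d20:-→d21:-→d22:H2  best=H2
  + 72.162.82.48/28 (H0) depth=28
  ? 225.132.122.194  path d0:H0→d1:-→d2:-→d3:-→d4:-→d5:-→d6:-→d7:-→d8:-→d9:-→d10:-→d11:-→d12:-→d13:-→d14:-→d15:-→d16:-→d17:-→d18:-→d19:-→d20:-→d21:-→d22:-→d23:-→d24:-→d25:-→d26:-→d27:-→d28:H2  best=H2
  del 72.162.82.48/28 (clear depth 28)
  + 128.0.0.0/4 (H2) depth=4
  + 128.0.0.0/2 (H2) depth=2
  ? 225.132.122.195  path d0:H0→d1:-→d2:-→d3:-→d4:-→d5:-→d6:-→d7:-→d8:-→d9:-→d10:-→d11:-→d12:-→d13:-→d14:-→d15:-→d16:-→d17:-→d18:-→d19:-→d20:-→d21:-→d22:-→d23:-→d24:-→d25:-→d26:-→d27:-→d28:H2  best=H2
  + 72.162.82.48/28 (H0) depth=28
  ? 140.125.74.200  path d0:H0→d1:-→d2:H2→d3:-→d4:H2→d5:H2→d6:-→d7:-→d8:H2→d9:-→d10:-→d11:-→d12:-  best=H2
  + 185.0.0.0/8 (H1) depth=8
  ? 128.0.0.0  path d0:H0→d1:-→d2:H2→d3:-→d4:H2  best=H2
  ? 72.162.82.59  path d0:H0→d1:-→d2:-→d3:-→d4:-→d5:-→d6:-→d7:-→d8:-→d9:-→d10:-→d11:-→d12:H0→d13:-→d14:-→d15:-→d16:-→d17:-→d18:-→d19:-→d20:-→d21:-→d22:-→d23:-→d24:-→d25:-→d26:-→d27:-→d28:H0  best=H0
  ? 128.0.10.63  path d0:H0→d1:-→d2:H2→d3:-→d4:H2  best=H2

== LOOKUPS ==
["H2","H1","H0","H2","H0","H2","H2","H2","H2","H2","H0","H2"]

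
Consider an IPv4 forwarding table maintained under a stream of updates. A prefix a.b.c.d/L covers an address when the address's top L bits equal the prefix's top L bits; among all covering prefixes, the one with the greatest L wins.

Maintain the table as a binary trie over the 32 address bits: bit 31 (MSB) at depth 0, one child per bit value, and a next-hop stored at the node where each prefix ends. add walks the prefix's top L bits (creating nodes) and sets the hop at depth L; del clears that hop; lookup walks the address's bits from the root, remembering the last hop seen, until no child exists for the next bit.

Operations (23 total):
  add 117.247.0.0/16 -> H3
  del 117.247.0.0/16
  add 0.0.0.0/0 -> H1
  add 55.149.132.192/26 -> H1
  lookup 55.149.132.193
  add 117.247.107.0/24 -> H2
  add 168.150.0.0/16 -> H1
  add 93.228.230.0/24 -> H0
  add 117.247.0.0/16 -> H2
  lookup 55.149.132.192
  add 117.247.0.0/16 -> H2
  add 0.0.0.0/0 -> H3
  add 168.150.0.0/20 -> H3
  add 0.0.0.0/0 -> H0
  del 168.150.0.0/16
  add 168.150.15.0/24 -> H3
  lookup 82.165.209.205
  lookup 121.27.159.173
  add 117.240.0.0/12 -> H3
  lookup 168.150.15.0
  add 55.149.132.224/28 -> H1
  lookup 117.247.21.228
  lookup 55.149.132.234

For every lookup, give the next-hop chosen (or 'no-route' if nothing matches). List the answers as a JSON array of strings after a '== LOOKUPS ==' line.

Apply in order:
  + 117.247.0.0/16 (H3) depth=16
  del 117.247.0.0/16 (clear depth 16)
  + 0.0.0.0/0 (H1) depth=0
  + 55.149.132.192/26 (H1) depth=26
  ? 55.149.132.193  path d0:H1→d1:-→d2:-→d3:-→d4:-→d5:-→d6:-→d7:-→d8:-→d9:-→d10:-→d11:-→d12:-→d13:-→d14:-→d15:-→d16:-→d17:-→d18:-→d19:-→d20:-→d21:-→d22:-→d23:-→d24:-→d25:-→d26:H1  best=H1
  + 117.247.107.0/24 (H2) depth=24
  + 168.150.0.0/16 (H1) depth=16
  + 93.228.230.0/24 (H0) depth=24
  + 117.247.0.0/16 (H2) depth=16
  ? 55.149.132.192  path d0:H1→d1:-→d2:-→d3:-→d4:-→d5:-→d6:-→d7:-→d8:-→d9:-→d10:-→d11:-→d12:-→d13:-→d14:-→d15:-→d16:-→d17:-→d18:-→d19:-→d20:-→d21:-→d22:-→d23:-→d24:-→d25:-→d26:H1  best=H1
  + 117.247.0.0/16 (H2) depth=16
  + 0.0.0.0/0 (H3) depth=0
  + 168.150.0.0/20 (H3) depth=20
  + 0.0.0.0/0 (H0) depth=0
  del 168.150.0.0/16 (clear depth 16)
  + 168.150.15.0/24 (H3) depth=24
  ? 82.165.209.205  path d0:H0→d1:-→d2:-→d3:-→d4:-  best=H0
  ? 121.27.159.173  path d0:H0→d1:-→d2:-→d3:-→d4:-  best=H0
  + 117.240.0.0/12 (H3) depth=12
  ? 168.150.15.0  path d0:H0→d1:-→d2:-→d3:-→d4:-→d5:-→d6:-→d7:-→d8:-→d9:-→d10:-→d11:-→d12:-→d13:-→d14:-→d15:-→d16:-→d17:-→d18:-→d19:-→d20:H3→d21:-→d22:-→d23:-→d24:H3  best=H3
  + 55.149.132.224/28 (H1) depth=28
  ? 117.247.21.228  path d0:H0→d1:-→d2:-→d3:-→d4:-→d5:-→d6:-→d7:-→d8:-→d9:-→d10:-→d11:-→d12:H3→d13:-→d14:-→d15:-→d16:H2→d17:-  best=H2
  ? 55.149.132.234  path d0:H0→d1:-→d2:-→d3:-→d4:-→d5:-→d6:-→d7:-→d8:-→d9:-→d10:-→d11:-→d12:-→d13:-→d14:-→d15:-→d16:-→d17:-→d18:-→d19:-→d20:-→d21:-→d22:-→d23:-→d24:-→d25:-→d26:H1→d27:-→d28:H1  best=H1

== LOOKUPS ==
["H1","H1","H0","H0","H3","H2","H1"]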